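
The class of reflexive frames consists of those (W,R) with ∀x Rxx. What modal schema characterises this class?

The condition is reflexivity. The T schema □q → q defines it.

□q → q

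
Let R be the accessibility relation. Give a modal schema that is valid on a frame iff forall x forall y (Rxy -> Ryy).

This is shift-reflexivity; the standard corresponding axiom is T□: □(□q → q).
Suppose □(□q→q) is valid. Take Rxy and set V(q)={w : Ryw}. Then at y, □q holds; since □(□q→q) at x, □q→q at y, so q at y, i.e. Ryy.

□(□q → q)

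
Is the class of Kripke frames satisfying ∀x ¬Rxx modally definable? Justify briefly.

No — not modally definable

Modal frame validity is preserved under surjective bounded morphisms.
The 5-cycle (worlds a,b,c,d,e with a→b→c→d→e→a) is irreflexive, and the map sending every world to a single reflexive point • is a surjective bounded morphism (forth: every edge maps to (•,•); back: every world has a successor). So any modal formula valid on the 5-cycle is also valid on the reflexive point, which is not irreflexive.
Hence irreflexivity is not modally definable.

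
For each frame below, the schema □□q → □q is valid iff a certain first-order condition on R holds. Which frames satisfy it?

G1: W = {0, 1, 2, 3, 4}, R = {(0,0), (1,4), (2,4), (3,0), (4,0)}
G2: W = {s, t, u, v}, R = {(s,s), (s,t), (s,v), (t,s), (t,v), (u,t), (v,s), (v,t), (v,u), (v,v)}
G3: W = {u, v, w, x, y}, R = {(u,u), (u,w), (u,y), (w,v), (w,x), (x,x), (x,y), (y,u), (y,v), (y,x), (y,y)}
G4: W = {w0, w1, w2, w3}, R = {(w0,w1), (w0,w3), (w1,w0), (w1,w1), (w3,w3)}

G4

Frame correspondent (Sahlqvist): ∀x ∀y (Rxy → ∃z (Rxz ∧ Rzy)) — i.e. density.
G1: fails — R14 but no z with R1z and Rz4.
G2: fails — Rut but no z with Ruz and Rzt.
G3: fails — Rwv but no z with Rwz and Rzv.
G4: condition met.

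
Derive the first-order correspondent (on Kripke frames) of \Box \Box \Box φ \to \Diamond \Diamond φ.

\forall x \exists w (x R^3 w \wedge x R^2 w)

This is a Sahlqvist (Geach-type) schema ◇^0□^3φ → □^0◇^2φ.
First-order correspondent: \forall x \exists w (x R^3 w \wedge x R^2 w).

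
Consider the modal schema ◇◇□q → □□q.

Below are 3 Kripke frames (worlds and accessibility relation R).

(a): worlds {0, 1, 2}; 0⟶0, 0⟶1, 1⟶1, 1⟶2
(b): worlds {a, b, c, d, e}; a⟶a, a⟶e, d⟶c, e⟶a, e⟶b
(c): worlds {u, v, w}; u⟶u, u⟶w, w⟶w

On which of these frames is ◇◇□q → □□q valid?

Frame correspondent (Sahlqvist): ∀x ∀y ∀z ((xR²y ∧ xR²z) → ∃w (yRw ∧ z = w)) — i.e. a generalized confluence (Geach) condition.
(a): fails — 0R²0, 0R²2 but no w with 0Rw and 2=w.
(b): fails — aR²a, aR²b but no w with aRw and b=w.
(c): fails — uR²w, uR²u but no t with wRt and u=t.
Valid on no frame.

none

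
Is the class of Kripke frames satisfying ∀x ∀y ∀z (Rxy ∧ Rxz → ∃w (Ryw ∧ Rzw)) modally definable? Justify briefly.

This is a Sahlqvist condition; the .2 axiom ◇□q → □◇q defines it.

Yes — defined by ◇□q → □◇q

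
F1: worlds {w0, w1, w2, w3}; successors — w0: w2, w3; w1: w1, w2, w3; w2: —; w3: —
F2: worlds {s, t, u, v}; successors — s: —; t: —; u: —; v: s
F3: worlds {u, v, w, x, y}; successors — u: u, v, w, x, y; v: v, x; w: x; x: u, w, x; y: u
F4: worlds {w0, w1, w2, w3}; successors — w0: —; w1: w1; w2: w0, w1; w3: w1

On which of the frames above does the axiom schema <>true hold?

F3

This is the axiom for seriality; its first-order frame correspondent is forall x exists y Rxy.
F1: fails — world w2 has no successor.
F2: fails — world s has no successor.
F3: holds.
F4: fails — world w0 has no successor.
Valid on: F3.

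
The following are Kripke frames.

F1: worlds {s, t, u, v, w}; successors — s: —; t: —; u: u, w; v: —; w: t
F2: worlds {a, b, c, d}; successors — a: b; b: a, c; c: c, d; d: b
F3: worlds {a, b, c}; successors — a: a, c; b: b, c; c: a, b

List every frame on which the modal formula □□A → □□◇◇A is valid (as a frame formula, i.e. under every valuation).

The schema corresponds to a generalized confluence (Geach) condition: ∀x ∀z (xR²z → ∃w (xR²w ∧ zR²w)).
F1: fails — uR²t but no w* with uR²w* and tR²w*.
F2: holds.
F3: holds.

F2, F3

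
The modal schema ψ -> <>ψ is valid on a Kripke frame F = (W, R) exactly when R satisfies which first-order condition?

Reflexivity

This is a form of the T axiom.
It corresponds to reflexivity: forall x Rxx.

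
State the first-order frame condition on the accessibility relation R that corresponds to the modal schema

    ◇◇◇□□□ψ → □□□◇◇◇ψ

This is a Sahlqvist (Geach-type) schema ◇^3□^3ψ → □^3◇^3ψ.
Minimal-valuation argument: fix x; take any y with xR^3y and any z with xR^3z. Set V(ψ) to the set of worlds R-reachable from y in exactly 3 steps. Then □^3ψ holds at y, so the antecedent holds at x; validity forces ◇^3ψ at z, giving a w with zR^3w and yR^3w.
First-order correspondent: ∀x ∀y ∀z ((xR³y ∧ xR³z) → ∃w (yR³w ∧ zR³w)).

∀x ∀y ∀z ((xR³y ∧ xR³z) → ∃w (yR³w ∧ zR³w))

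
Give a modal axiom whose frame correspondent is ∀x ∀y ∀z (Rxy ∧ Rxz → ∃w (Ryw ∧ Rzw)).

◇□s → □◇s

The condition is convergence. The .2 schema ◇□s → □◇s defines it.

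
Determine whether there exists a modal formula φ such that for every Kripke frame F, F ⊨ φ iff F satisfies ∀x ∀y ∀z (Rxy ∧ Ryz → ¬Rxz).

If a class were modally definable it would be closed under surjective bounded morphisms (Goldblatt–Thomason).
The 7-cycle (worlds s,t,u,v,w,x,y with s→t→u→v→w→x→y→s) is intransitive. Mapping every world to a single reflexive point • is a surjective bounded morphism; the reflexive point is not intransitive (R••∧R•• but R••).
Hence intransitivity is not modally definable.

Not definable by any modal formula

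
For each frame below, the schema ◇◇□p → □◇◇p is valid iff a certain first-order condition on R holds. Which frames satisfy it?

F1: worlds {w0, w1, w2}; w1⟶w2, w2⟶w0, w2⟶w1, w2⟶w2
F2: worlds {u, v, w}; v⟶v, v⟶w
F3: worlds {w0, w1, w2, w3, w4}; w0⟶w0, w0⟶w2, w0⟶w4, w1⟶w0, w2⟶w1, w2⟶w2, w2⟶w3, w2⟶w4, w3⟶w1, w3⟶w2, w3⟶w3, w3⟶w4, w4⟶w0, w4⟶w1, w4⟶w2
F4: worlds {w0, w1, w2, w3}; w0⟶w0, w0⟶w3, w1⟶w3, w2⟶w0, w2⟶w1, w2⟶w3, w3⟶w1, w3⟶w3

F3, F4

The schema corresponds to a generalized confluence (Geach) condition: ∀x ∀y ∀z ((xR²y ∧ xRz) → ∃w (yRw ∧ zR²w)).
F1: fails — w1R²w0, w1Rw2 but no w with w0Rw and w2R²w.
F2: fails — vR²v, vRw but no t with vRt and wR²t.
F3: satisfies the condition.
F4: satisfies the condition.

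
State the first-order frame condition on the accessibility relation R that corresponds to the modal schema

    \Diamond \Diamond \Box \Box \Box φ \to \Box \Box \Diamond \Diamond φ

This is a Sahlqvist (Geach-type) schema ◇^2□^3φ → □^2◇^2φ.
First-order correspondent: \forall x \forall y \forall z ((x R^2 y \wedge x R^2 z) \to \exists w (y R^3 w \wedge z R^2 w)).

\forall x \forall y \forall z ((x R^2 y \wedge x R^2 z) \to \exists w (y R^3 w \wedge z R^2 w))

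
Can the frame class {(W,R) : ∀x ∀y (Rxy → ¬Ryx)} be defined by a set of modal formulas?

Modal frame validity is preserved under surjective bounded morphisms.
The 4-cycle (worlds a,b,c,d with a→b→c→d→a) is asymmetric. Mapping every world to a single reflexive point • is a surjective bounded morphism, and the reflexive point is not asymmetric (R•• but asymmetry requires ¬R••).
So no modal formula (or set of formulas) defines exactly the asymmetric frames.

Not modally definable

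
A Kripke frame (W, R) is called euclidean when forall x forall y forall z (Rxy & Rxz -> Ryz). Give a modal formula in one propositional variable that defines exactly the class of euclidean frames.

This is the Euclidean property; the standard corresponding axiom is 5: ◇q → □◇q.
Suppose ◇q→□◇q is valid. Take Rxy, Rxz and set V(q)={y}. Then ◇q at x, so □◇q at x, so ◇q at z, so some w with Rzw has q; w=y, i.e. Rzy. By symmetry of the argument, Ryz.

◇q → □◇q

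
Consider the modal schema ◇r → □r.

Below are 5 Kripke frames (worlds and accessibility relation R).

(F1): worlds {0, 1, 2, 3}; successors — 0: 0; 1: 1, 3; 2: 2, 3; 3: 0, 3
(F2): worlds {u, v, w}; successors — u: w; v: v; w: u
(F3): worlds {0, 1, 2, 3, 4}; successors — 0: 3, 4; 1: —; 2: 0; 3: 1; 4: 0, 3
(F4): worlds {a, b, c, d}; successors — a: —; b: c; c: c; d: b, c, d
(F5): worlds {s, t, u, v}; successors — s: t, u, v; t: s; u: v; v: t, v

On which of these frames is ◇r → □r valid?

This is the axiom for partial functionality; its first-order frame correspondent is ∀x ∀y ∀z (Rxy ∧ Rxz → y = z).
(F1): fails — 1 sees both 1 and 3.
(F2): satisfies the condition.
(F3): fails — 0 sees both 3 and 4.
(F4): fails — d sees both b and c.
(F5): fails — s sees both t and u.
Valid on: (F2).

(F2)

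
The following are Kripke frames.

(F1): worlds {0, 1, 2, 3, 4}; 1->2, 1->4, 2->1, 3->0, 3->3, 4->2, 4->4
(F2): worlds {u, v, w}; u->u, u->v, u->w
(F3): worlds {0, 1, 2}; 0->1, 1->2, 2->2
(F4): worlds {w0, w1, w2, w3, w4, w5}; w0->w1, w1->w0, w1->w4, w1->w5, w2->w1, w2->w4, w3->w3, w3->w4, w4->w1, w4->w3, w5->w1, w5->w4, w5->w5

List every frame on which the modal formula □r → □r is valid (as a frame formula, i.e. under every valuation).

This is the axiom for a generalized confluence (Geach) condition; its first-order frame correspondent is ∀x ∀z (xRz → ∃w (xRw ∧ z = w)).
(F1): condition met.
(F2): condition met.
(F3): condition met.
(F4): condition met.

(F1), (F2), (F3), (F4)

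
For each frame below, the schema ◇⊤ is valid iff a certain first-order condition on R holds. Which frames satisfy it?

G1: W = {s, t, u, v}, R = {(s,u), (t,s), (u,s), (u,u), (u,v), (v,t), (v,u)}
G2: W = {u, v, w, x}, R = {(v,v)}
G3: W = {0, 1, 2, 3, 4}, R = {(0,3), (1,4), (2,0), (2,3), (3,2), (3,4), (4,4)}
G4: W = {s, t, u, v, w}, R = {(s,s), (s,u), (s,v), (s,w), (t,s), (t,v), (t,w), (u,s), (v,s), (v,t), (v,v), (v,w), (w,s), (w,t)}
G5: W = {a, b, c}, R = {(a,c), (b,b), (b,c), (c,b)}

G1, G3, G4, G5

Frame correspondent (Sahlqvist): ∀x ∃y Rxy — i.e. seriality.
G1: satisfies the condition.
G2: fails — world u has no successor.
G3: satisfies the condition.
G4: satisfies the condition.
G5: satisfies the condition.
Valid on: G1, G3, G4, G5.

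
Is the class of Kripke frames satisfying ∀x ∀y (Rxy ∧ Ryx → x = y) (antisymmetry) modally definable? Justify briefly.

Not modally definable

Modal frame validity is preserved under surjective bounded morphisms.
The 4-cycle (worlds 0,1,2,3 with 0→1→2→3→0) is antisymmetric. Sending even-indexed worlds to a and odd-indexed worlds to b is a surjective bounded morphism onto the two-world frame with a↔b, which is not antisymmetric.
Hence antisymmetry is not modally definable.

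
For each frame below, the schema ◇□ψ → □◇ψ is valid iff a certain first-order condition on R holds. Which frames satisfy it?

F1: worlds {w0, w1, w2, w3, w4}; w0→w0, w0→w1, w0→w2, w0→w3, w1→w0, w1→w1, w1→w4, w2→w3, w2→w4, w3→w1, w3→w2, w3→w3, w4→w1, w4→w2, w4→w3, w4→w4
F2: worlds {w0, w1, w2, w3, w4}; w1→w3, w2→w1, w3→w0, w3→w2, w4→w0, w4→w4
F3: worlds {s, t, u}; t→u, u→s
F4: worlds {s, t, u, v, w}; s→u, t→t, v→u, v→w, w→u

This is the axiom for convergence; its first-order frame correspondent is ∀x ∀y ∀z (Rxy ∧ Rxz → ∃w (Ryw ∧ Rzw)).
F1: satisfies the condition.
F2: fails — Rw3w2 and Rw3w0 but w2 and w0 have no common successor.
F3: fails — Rus and Rus but s and s have no common successor.
F4: fails — Rsu and Rsu but u and u have no common successor.
Valid on: F1.

F1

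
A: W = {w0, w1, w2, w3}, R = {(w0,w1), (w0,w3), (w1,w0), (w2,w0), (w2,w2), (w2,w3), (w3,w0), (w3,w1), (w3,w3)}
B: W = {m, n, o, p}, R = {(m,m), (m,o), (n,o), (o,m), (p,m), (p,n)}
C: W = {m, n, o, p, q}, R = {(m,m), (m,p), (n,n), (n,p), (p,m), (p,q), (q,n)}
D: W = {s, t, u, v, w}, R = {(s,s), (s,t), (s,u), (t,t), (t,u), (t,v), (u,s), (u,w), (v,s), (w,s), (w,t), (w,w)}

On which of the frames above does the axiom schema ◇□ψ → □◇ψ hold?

B

The schema corresponds to convergence: ∀x ∀y ∀z (Rxy ∧ Rxz → ∃w (Ryw ∧ Rzw)).
A: fails — Rw3w1 and Rw3w0 but w1 and w0 have no common successor.
B: ✓.
C: fails — Rnn and Rnp but n and p have no common successor.
D: fails — Rsu and Rst but u and t have no common successor.
Valid on: B.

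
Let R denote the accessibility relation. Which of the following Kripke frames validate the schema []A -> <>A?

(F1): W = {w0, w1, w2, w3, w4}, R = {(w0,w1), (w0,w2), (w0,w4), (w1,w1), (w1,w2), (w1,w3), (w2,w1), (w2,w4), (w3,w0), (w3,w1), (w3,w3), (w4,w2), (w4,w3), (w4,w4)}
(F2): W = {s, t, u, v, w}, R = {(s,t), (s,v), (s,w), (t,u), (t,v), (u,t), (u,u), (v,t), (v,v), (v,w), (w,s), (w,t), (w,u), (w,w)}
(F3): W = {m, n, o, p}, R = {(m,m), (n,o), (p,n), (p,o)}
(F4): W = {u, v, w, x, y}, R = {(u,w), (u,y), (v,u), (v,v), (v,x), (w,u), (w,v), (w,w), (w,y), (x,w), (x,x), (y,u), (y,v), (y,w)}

(F1), (F2), (F4)

The schema corresponds to seriality: forall x exists y Rxy.
(F1): ✓.
(F2): ✓.
(F3): fails — world o has no successor.
(F4): ✓.
Valid on: (F1), (F2), (F4).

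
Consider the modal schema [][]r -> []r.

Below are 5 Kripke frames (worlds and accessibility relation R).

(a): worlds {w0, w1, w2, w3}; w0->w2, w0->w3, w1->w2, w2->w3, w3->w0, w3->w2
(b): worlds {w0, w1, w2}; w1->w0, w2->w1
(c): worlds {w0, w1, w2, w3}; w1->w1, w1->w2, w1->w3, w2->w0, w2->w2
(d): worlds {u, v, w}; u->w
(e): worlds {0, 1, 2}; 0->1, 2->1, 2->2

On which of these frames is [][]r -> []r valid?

(c)

The schema corresponds to density: forall x forall y (Rxy -> exists z (Rxz & Rzy)).
(a): fails — Rw1w2 but no z with Rw1z and Rzw2.
(b): fails — Rw1w0 but no z with Rw1z and Rzw0.
(c): ✓.
(d): fails — Ruw but no z with Ruz and Rzw.
(e): fails — R01 but no z with R0z and Rz1.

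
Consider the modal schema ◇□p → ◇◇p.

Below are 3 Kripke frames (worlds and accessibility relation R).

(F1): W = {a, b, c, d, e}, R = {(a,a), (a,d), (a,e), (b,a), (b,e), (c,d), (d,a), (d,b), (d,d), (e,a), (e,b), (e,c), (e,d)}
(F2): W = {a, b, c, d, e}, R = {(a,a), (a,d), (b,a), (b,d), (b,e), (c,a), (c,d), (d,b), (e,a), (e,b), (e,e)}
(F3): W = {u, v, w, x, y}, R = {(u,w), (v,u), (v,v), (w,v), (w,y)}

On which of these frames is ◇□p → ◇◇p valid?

(F1), (F2)

The schema corresponds to a generalized confluence (Geach) condition: ∀x ∀y (xRy → ∃w (yRw ∧ xR²w)).
(F1): satisfies the condition.
(F2): satisfies the condition.
(F3): fails — wRy but no t with yRt and wR²t.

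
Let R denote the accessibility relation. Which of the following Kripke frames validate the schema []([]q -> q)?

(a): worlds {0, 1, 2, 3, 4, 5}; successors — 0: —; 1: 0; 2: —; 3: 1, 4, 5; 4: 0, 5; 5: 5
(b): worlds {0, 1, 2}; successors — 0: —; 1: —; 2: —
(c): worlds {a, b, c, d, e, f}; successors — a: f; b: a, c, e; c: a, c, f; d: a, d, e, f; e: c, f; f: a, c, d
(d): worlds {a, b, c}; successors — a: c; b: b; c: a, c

The schema corresponds to shift-reflexivity: forall x forall y (Rxy -> Ryy).
(a): fails — R10 but not R00.
(b): holds.
(c): fails — Rcf but not Rff.
(d): fails — Rca but not Raa.
Valid on: (b).

(b)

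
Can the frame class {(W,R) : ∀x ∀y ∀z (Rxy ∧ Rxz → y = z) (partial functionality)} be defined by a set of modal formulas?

Definable; ◇p → □p defines it

Yes: it is partial functionality, defined by the CD schema ◇p → □p.
Suppose ◇p→□p is valid. Take Rxy, Rxz and set V(p)={y}. Then ◇p at x, so □p at x, so p at z, i.e. z=y.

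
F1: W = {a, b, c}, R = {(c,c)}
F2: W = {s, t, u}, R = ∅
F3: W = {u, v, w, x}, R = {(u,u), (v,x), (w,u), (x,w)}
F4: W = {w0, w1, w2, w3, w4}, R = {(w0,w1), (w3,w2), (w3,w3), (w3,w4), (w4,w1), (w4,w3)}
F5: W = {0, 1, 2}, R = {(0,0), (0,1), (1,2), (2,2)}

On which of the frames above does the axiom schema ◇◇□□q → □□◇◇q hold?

Frame correspondent (Sahlqvist): ∀x ∀y ∀z ((xR²y ∧ xR²z) → ∃w (yR²w ∧ zR²w)) — i.e. a generalized confluence (Geach) condition.
F1: ✓.
F2: ✓.
F3: ✓.
F4: fails — w3R²w1, w3R²w1 but no w with w1R²w and w1R²w.
F5: ✓.

F1, F2, F3, F5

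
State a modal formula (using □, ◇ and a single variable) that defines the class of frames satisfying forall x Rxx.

□r → r

This is reflexivity; the standard corresponding axiom is T: □r → r.
Suppose □r→r is valid. At any x set V(r)={w : Rxw}. Then □r holds at x, so r holds at x, i.e. Rxx.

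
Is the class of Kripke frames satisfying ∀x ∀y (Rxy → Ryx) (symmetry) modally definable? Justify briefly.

Yes — defined by r → □◇r

This is a Sahlqvist condition; the B axiom r → □◇r defines it.
Suppose r→□◇r is valid. Take Rxy and set V(r)={x}. Then r at x, so □◇r at x, so ◇r at y, so some z with Ryz has r; z=x, i.e. Ryx.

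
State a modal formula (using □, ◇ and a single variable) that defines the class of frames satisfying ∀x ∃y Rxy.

□q → ◇q

A defining formula is □q → ◇q (the D axiom).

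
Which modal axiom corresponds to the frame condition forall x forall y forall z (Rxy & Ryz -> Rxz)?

□s → □□s

A defining formula is □s → □□s (the 4 axiom).
Suppose □s→□□s is valid. Take Rxy, Ryz and set V(s)={w : Rxw}. Then □s at x, so □□s at x, so □s at y, so s at z, i.e. Rxz.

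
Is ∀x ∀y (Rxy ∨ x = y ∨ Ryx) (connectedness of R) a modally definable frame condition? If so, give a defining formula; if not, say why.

Modal frame validity is preserved under disjoint unions.
Take 4 disjoint single-world reflexive frames: each is trivially connected, but their disjoint union has 4 worlds with no edge between distinct components, so it is not connected.
So no modal formula (or set of formulas) defines exactly the connected frames.

No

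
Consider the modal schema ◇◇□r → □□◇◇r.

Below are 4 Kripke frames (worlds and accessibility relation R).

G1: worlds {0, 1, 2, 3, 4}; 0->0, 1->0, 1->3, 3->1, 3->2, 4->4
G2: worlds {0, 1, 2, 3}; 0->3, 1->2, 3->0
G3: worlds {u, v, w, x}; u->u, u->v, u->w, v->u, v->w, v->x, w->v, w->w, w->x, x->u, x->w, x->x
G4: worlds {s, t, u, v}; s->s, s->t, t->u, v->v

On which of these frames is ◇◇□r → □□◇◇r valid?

G3

The schema corresponds to a generalized confluence (Geach) condition: ∀x ∀y ∀z ((xR²y ∧ xR²z) → ∃w (yRw ∧ zR²w)).
G1: fails — 1R²0, 1R²2 but no w with 0Rw and 2R²w.
G2: fails — 0R²0, 0R²0 but no w with 0Rw and 0R²w.
G3: satisfies the condition.
G4: fails — sR²s, sR²t but no w with sRw and tR²w.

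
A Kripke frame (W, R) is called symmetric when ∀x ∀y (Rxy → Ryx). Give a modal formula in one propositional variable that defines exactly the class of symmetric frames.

ψ → □◇ψ

The condition is symmetry. The B schema ψ → □◇ψ defines it.
Suppose ψ→□◇ψ is valid. Take Rxy and set V(ψ)={x}. Then ψ at x, so □◇ψ at x, so ◇ψ at y, so some z with Ryz has ψ; z=x, i.e. Ryx.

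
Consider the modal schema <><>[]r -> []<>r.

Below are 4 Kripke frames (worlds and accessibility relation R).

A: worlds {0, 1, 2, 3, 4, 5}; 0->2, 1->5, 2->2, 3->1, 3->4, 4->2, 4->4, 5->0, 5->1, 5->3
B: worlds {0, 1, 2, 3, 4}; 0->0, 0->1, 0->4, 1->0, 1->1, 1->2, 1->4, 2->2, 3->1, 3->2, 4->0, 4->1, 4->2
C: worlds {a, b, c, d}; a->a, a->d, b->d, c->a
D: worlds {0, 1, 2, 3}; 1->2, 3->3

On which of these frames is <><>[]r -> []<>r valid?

The schema corresponds to a generalized confluence (Geach) condition: forall x forall y forall z ((x R^2 y & xRz) -> exists w (yRw & zRw)).
A: fails — 1R²0, 1R5 but no w with 0Rw and 5Rw.
B: fails — 0R²2, 0R0 but no w with 2Rw and 0Rw.
C: fails — aR²a, aRd but no w with aRw and dRw.
D: satisfies the condition.

D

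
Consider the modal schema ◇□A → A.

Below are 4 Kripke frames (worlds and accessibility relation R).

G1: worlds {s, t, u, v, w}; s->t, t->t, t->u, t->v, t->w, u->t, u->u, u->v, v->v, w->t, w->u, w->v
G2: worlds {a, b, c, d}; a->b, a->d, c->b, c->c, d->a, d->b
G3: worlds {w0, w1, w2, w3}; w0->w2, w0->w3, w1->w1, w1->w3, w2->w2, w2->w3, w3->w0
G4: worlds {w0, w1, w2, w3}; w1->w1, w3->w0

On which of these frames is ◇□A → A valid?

This is the axiom for symmetry; its first-order frame correspondent is ∀x ∀y (Rxy → Ryx).
G1: fails — Ruv but not Rvu.
G2: fails — Rab but not Rba.
G3: fails — Rw1w3 but not Rw3w1.
G4: fails — Rw3w0 but not Rw0w3.

none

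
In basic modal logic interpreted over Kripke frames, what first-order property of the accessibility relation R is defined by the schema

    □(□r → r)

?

Suppose □(□r→r) is valid. Take Rxy and set V(r)={w : Ryw}. Then at y, □r holds; since □(□r→r) at x, □r→r at y, so r at y, i.e. Ryy.
The converse is a direct semantic check.
Frame condition: ∀x ∀y (Rxy → Ryy).

shift-reflexivity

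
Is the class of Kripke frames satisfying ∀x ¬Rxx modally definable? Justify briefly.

Not modally definable

If a class were modally definable it would be closed under surjective bounded morphisms (Goldblatt–Thomason).
The 3-cycle (worlds w0,w1,w2 with w0→w1→w2→w0) is irreflexive, and the map sending every world to a single reflexive point • is a surjective bounded morphism (forth: every edge maps to (•,•); back: every world has a successor). So any modal formula valid on the 3-cycle is also valid on the reflexive point, which is not irreflexive.
So no modal formula (or set of formulas) defines exactly the irreflexive frames.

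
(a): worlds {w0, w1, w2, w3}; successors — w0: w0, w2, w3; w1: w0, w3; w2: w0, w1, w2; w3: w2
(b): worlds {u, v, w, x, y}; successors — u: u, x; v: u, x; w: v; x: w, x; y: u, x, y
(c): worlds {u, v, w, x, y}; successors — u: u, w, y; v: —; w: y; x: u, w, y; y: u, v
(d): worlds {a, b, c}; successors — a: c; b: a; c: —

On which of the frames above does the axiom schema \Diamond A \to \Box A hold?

This is the axiom for partial functionality; its first-order frame correspondent is \forall x \forall y \forall z (Rxy \wedge Rxz \to y = z).
(a): fails — w0 sees both w0 and w2.
(b): fails — u sees both u and x.
(c): fails — u sees both u and w.
(d): satisfies the condition.

(d)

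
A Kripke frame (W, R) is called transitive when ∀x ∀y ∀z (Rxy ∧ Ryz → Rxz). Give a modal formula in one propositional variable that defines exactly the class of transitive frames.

A defining formula is □s → □□s (the 4 axiom).
Suppose □s→□□s is valid. Take Rxy, Ryz and set V(s)={w : Rxw}. Then □s at x, so □□s at x, so □s at y, so s at z, i.e. Rxz.

□s → □□s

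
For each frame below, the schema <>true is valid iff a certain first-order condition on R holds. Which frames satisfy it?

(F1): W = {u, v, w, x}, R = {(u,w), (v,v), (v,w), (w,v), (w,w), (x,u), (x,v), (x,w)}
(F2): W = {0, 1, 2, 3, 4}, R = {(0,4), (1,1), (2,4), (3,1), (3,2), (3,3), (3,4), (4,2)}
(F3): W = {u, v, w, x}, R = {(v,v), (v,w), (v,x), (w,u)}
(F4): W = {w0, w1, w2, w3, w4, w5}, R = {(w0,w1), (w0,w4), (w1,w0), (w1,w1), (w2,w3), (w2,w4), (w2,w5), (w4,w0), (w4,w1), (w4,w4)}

(F1), (F2)

The schema corresponds to seriality: forall x exists y Rxy.
(F1): satisfies the condition.
(F2): satisfies the condition.
(F3): fails — world u has no successor.
(F4): fails — world w3 has no successor.
Valid on: (F1), (F2).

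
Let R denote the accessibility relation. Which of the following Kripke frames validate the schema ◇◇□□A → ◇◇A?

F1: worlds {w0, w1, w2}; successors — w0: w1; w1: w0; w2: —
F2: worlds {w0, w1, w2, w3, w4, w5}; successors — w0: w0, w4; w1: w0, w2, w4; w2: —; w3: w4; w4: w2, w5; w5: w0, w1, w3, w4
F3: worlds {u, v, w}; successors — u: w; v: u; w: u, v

The schema corresponds to a generalized confluence (Geach) condition: ∀x ∀y (xR²y → ∃w (yR²w ∧ xR²w)).
F1: ✓.
F2: fails — w0R²w2 but no w with w2R²w and w0R²w.
F3: fails — uR²v but no t with vR²t and uR²t.
Valid on: F1.

F1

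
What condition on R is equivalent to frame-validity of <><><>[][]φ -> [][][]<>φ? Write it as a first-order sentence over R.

This is a Sahlqvist (Geach-type) schema ◇^3□^2φ → □^3◇^1φ.
Minimal-valuation argument: fix x; take any y with xR^3y and any z with xR^3z. Set V(φ) to the set of worlds R-reachable from y in exactly 2 steps. Then □^2φ holds at y, so the antecedent holds at x; validity forces ◇^1φ at z, giving a w with zR^1w and yR^2w.
First-order correspondent: forall x forall y forall z ((x R^3 y & x R^3 z) -> exists w (y R^2 w & zRw)).

forall x forall y forall z ((x R^3 y & x R^3 z) -> exists w (y R^2 w & zRw))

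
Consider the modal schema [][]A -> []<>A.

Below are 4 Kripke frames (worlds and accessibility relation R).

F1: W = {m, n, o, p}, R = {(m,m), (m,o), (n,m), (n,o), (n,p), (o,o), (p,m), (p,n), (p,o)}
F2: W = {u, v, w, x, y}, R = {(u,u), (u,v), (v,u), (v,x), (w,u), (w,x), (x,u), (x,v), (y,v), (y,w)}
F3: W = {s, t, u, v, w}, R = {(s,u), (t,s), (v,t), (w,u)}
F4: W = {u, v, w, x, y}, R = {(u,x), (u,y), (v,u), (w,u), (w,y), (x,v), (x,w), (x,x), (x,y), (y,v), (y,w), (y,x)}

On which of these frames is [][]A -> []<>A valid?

Frame correspondent (Sahlqvist): forall x forall z (xRz -> exists w (x R^2 w & zRw)) — i.e. a generalized confluence (Geach) condition.
F1: holds.
F2: holds.
F3: fails — sRu but no w* with sR²w* and uRw*.
F4: holds.

F1, F2, F4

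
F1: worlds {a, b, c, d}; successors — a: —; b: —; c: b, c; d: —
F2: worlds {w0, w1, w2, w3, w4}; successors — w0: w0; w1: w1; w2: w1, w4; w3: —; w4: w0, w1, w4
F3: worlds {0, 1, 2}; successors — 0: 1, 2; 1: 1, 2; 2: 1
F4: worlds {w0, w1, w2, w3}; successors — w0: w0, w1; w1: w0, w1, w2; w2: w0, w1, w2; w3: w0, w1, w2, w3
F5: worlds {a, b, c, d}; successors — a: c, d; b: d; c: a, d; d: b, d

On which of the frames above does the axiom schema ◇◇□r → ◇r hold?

This is the axiom for a generalized confluence (Geach) condition; its first-order frame correspondent is ∀x ∀y (xR²y → ∃w (yRw ∧ xRw)).
F1: fails — cR²b but no w with bRw and cRw.
F2: fails — w2R²w0 but no w with w0Rw and w2Rw.
F3: ✓.
F4: ✓.
F5: ✓.

F3, F4, F5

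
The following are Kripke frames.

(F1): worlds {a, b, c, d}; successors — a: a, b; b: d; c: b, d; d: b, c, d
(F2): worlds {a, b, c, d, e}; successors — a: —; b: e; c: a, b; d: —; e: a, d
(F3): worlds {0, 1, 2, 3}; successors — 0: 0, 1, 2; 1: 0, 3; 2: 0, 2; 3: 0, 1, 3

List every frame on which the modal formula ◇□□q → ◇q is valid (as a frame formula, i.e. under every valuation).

The schema corresponds to a generalized confluence (Geach) condition: ∀x ∀y (xRy → ∃w (yR²w ∧ xRw)).
(F1): satisfies the condition.
(F2): fails — bRe but no w with eR²w and bRw.
(F3): satisfies the condition.

(F1), (F3)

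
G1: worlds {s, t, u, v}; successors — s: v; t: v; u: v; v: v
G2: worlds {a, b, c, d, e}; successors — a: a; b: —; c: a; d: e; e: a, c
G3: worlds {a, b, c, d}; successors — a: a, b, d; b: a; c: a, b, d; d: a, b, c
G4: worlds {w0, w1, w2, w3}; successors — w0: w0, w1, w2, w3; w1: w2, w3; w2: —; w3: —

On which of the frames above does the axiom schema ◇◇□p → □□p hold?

The schema corresponds to a generalized confluence (Geach) condition: ∀x ∀y ∀z ((xR²y ∧ xR²z) → ∃w (yRw ∧ z = w)).
G1: condition met.
G2: fails — dR²a, dR²c but no w with aRw and c=w.
G3: fails — aR²a, aR²c but no w with aRw and c=w.
G4: fails — w0R²w1, w0R²w0 but no w with w1Rw and w0=w.
Valid on: G1.

G1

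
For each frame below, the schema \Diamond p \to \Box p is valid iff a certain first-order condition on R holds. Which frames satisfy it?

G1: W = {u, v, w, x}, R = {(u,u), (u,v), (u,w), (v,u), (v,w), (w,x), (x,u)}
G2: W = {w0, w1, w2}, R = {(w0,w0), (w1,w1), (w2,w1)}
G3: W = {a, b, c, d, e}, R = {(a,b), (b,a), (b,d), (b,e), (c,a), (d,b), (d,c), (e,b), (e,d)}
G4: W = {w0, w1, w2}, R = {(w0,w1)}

G2, G4

The schema corresponds to partial functionality: \forall x \forall y \forall z (Rxy \wedge Rxz \to y = z).
G1: fails — u sees both u and v.
G2: condition met.
G3: fails — b sees both a and d.
G4: condition met.
Valid on: G2, G4.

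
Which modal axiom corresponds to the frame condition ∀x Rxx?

□r → r

A defining formula is □r → r (the T axiom).
Suppose □r→r is valid. At any x set V(r)={w : Rxw}. Then □r holds at x, so r holds at x, i.e. Rxx.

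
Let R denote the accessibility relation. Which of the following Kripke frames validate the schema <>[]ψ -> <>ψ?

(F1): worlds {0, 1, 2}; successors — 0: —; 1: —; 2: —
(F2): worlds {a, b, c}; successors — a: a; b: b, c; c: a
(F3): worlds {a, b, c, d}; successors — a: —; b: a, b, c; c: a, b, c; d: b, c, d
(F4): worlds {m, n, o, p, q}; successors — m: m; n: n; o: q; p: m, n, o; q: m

(F1)

This is the axiom for a generalized confluence (Geach) condition; its first-order frame correspondent is forall x forall y (xRy -> exists w (yRw & xRw)).
(F1): ✓.
(F2): fails — bRc but no w with cRw and bRw.
(F3): fails — bRa but no w with aRw and bRw.
(F4): fails — oRq but no w with qRw and oRw.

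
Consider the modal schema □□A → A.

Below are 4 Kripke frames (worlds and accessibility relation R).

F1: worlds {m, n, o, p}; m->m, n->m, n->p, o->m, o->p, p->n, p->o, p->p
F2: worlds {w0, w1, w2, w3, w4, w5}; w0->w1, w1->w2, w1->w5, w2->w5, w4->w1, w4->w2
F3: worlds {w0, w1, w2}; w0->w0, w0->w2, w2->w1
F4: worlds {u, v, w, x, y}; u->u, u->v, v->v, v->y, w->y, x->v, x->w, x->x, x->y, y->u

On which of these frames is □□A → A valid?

This is the axiom for a generalized confluence (Geach) condition; its first-order frame correspondent is ∀x ∃w (xR²w ∧ x = w).
F1: ✓.
F2: fails — at w0 but no w with w0R²w and w0=w.
F3: fails — at w1 but no w with w1R²w and w1=w.
F4: fails — at w but no t with wR²t and w=t.
Valid on: F1.

F1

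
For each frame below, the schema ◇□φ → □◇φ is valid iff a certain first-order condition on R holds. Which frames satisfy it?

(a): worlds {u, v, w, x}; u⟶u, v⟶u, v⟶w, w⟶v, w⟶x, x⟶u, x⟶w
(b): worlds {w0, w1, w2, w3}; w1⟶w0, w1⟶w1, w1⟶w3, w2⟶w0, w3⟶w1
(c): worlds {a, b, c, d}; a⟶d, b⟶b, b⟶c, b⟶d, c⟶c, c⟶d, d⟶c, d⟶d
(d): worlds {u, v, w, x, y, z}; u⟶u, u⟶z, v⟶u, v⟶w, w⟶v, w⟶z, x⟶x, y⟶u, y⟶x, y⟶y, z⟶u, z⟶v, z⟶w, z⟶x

(c)

This is the axiom for convergence; its first-order frame correspondent is ∀x ∀y ∀z (Rxy ∧ Rxz → ∃w (Ryw ∧ Rzw)).
(a): fails — Rvw and Rvu but w and u have no common successor.
(b): fails — Rw1w1 and Rw1w0 but w1 and w0 have no common successor.
(c): holds.
(d): fails — Ryx and Ryu but x and u have no common successor.
Valid on: (c).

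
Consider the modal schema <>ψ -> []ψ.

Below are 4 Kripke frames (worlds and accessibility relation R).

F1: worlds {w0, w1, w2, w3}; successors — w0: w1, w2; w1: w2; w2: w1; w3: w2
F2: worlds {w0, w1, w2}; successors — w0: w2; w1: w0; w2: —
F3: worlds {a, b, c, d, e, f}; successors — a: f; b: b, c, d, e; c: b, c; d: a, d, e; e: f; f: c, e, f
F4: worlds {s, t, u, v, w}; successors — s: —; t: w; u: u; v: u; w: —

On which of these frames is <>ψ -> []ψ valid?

This is the axiom for partial functionality; its first-order frame correspondent is forall x forall y forall z (Rxy & Rxz -> y = z).
F1: fails — w0 sees both w1 and w2.
F2: satisfies the condition.
F3: fails — b sees both b and c.
F4: satisfies the condition.

F2, F4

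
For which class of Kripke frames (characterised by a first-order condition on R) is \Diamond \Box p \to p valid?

symmetry: \forall x \forall y (Rxy \to Ryx)

Replacing p by ¬p and contraposing gives the equivalent schema p → □◇p.
Suppose p→□◇p is valid. Take Rxy and set V(p)={x}. Then p at x, so □◇p at x, so ◇p at y, so some z with Ryz has p; z=x, i.e. Ryx.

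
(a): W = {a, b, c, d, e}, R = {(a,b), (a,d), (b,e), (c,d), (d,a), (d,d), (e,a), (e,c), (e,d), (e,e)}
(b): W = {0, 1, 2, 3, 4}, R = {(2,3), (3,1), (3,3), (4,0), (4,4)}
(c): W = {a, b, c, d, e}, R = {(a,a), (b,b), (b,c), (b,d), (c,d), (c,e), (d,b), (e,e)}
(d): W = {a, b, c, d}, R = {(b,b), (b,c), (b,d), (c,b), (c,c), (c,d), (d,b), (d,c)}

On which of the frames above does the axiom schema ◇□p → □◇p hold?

This is the axiom for convergence; its first-order frame correspondent is ∀x ∀y ∀z (Rxy ∧ Rxz → ∃w (Ryw ∧ Rzw)).
(a): fails — Rab and Rad but b and d have no common successor.
(b): fails — R31 and R31 but 1 and 1 have no common successor.
(c): fails — Rbc and Rbd but c and d have no common successor.
(d): ✓.
Valid on: (d).

(d)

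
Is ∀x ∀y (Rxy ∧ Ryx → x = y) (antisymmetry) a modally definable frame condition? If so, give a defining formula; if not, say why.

Any modally definable frame class is closed under surjective bounded morphisms.
The 8-cycle (worlds a,b,c,d,e,f,g,h with a→b→c→d→e→f→g→h→a) is antisymmetric. Sending even-indexed worlds to s and odd-indexed worlds to t is a surjective bounded morphism onto the two-world frame with s↔t, which is not antisymmetric.
So the class is not modally definable.

Not definable by any modal formula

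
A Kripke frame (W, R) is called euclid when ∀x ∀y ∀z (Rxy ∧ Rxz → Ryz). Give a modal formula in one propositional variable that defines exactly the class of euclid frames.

◇r → □◇r

A defining formula is ◇r → □◇r (the 5 axiom).
Suppose ◇r→□◇r is valid. Take Rxy, Rxz and set V(r)={y}. Then ◇r at x, so □◇r at x, so ◇r at z, so some w with Rzw has r; w=y, i.e. Rzy. By symmetry of the argument, Ryz.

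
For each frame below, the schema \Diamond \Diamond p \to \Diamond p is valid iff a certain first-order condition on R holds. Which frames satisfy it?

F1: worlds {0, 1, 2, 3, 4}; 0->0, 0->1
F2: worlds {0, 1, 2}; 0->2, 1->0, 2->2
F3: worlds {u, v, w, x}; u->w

F1, F3

Frame correspondent (Sahlqvist): \forall x \forall y \forall z (Rxy \wedge Ryz \to Rxz) — i.e. transitivity.
F1: condition met.
F2: fails — R10 and R02 but not R12.
F3: condition met.
Valid on: F1, F3.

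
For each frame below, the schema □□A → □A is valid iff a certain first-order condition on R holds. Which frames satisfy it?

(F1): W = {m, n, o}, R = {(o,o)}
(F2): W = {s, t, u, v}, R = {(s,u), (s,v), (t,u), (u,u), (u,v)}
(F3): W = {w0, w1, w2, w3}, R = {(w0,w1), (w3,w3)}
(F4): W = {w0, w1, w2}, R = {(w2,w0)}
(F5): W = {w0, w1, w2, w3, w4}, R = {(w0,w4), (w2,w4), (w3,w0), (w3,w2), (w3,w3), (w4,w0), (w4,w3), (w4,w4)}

This is the axiom for density; its first-order frame correspondent is ∀x ∀y (Rxy → ∃z (Rxz ∧ Rzy)).
(F1): condition met.
(F2): condition met.
(F3): fails — Rw0w1 but no z with Rw0z and Rzw1.
(F4): fails — Rw2w0 but no z with Rw2z and Rzw0.
(F5): condition met.

(F1), (F2), (F5)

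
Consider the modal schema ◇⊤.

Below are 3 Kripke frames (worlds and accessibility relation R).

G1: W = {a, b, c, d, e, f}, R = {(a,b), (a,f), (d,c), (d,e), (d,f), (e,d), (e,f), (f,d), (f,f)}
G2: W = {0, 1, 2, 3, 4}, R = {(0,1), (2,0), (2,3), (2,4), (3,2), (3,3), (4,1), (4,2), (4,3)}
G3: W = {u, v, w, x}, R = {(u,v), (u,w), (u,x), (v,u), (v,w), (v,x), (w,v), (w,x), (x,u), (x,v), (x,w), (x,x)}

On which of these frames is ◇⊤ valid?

The schema corresponds to seriality: ∀x ∃y Rxy.
G1: fails — world b has no successor.
G2: fails — world 1 has no successor.
G3: ✓.
Valid on: G3.

G3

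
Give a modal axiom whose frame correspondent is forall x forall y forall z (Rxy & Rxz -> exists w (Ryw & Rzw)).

The condition is convergence. The .2 schema ◇□ψ → □◇ψ defines it.
Suppose ◇□ψ→□◇ψ is valid. Take Rxy, Rxz and set V(ψ)={w : Ryw}. Then □ψ at y so ◇□ψ at x, so □◇ψ at x, so ◇ψ at z, giving w with Rzw and Ryw.

◇□ψ → □◇ψ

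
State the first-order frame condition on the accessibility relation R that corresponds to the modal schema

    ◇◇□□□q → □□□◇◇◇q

This is a Sahlqvist (Geach-type) schema ◇^2□^3q → □^3◇^3q.
Minimal-valuation argument: fix x; take any y with xR^2y and any z with xR^3z. Set V(q) to the set of worlds R-reachable from y in exactly 3 steps. Then □^3q holds at y, so the antecedent holds at x; validity forces ◇^3q at z, giving a w with zR^3w and yR^3w.
First-order correspondent: ∀x ∀y ∀z ((xR²y ∧ xR³z) → ∃w (yR³w ∧ zR³w)).

∀x ∀y ∀z ((xR²y ∧ xR³z) → ∃w (yR³w ∧ zR³w))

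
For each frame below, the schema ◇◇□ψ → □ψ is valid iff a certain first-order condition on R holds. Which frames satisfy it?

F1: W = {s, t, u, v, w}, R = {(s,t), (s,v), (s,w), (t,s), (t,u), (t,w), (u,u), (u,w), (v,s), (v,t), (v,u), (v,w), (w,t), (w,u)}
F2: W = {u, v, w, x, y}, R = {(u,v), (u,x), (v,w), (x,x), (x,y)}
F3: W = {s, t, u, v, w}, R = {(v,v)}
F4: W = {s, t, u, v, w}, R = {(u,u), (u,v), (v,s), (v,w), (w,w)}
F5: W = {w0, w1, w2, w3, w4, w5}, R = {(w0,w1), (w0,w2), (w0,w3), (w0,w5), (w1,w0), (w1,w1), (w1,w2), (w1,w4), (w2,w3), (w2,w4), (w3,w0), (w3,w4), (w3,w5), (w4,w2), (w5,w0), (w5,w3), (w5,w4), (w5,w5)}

F3

This is the axiom for a generalized confluence (Geach) condition; its first-order frame correspondent is ∀x ∀y ∀z ((xR²y ∧ xRz) → ∃w (yRw ∧ z = w)).
F1: fails — sR²t, sRt but no w* with tRw* and t=w*.
F2: fails — uR²w, uRv but no t with wRt and v=t.
F3: condition met.
F4: fails — uR²s, uRu but no w* with sRw* and u=w*.
F5: fails — w0R²w1, w0Rw3 but no w with w1Rw and w3=w.
Valid on: F3.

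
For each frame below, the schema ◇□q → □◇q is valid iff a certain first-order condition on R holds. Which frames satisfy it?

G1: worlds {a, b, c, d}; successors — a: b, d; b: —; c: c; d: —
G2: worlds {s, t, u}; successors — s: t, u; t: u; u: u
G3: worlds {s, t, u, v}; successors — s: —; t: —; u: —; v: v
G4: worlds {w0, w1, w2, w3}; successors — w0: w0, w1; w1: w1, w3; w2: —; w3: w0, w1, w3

G2, G3, G4

This is the axiom for convergence; its first-order frame correspondent is ∀x ∀y ∀z (Rxy ∧ Rxz → ∃w (Ryw ∧ Rzw)).
G1: fails — Rad and Rad but d and d have no common successor.
G2: condition met.
G3: condition met.
G4: condition met.
Valid on: G2, G3, G4.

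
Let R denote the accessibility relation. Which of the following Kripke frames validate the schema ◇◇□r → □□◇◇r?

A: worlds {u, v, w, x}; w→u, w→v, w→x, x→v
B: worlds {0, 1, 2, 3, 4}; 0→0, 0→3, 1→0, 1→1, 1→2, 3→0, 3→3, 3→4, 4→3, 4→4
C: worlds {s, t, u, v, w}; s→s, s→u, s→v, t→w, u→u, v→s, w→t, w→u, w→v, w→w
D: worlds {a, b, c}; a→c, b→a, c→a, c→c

D

This is the axiom for a generalized confluence (Geach) condition; its first-order frame correspondent is ∀x ∀y ∀z ((xR²y ∧ xR²z) → ∃w (yRw ∧ zR²w)).
A: fails — wR²v, wR²v but no t with vRt and vR²t.
B: fails — 1R²0, 1R²2 but no w with 0Rw and 2R²w.
C: fails — sR²v, sR²u but no w* with vRw* and uR²w*.
D: ✓.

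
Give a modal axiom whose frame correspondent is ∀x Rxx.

□ψ → ψ

A defining formula is □ψ → ψ (the T axiom).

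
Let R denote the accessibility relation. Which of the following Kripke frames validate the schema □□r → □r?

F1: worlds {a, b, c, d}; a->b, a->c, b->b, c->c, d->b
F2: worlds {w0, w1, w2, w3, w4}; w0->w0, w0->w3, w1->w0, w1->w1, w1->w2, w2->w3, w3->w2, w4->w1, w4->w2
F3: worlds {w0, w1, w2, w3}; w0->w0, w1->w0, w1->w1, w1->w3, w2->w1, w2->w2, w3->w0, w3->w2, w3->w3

F1, F3

Frame correspondent (Sahlqvist): ∀x ∀y (Rxy → ∃z (Rxz ∧ Rzy)) — i.e. density.
F1: ✓.
F2: fails — Rw3w2 but no z with Rw3z and Rzw2.
F3: ✓.
Valid on: F1, F3.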